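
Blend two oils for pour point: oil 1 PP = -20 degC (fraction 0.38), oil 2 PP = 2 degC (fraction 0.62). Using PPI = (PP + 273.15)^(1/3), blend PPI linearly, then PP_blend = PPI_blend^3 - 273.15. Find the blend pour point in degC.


PPI_1 = (-20 + 273.15)^(1/3) = 6.325953
PPI_2 = (2 + 273.15)^(1/3) = 6.504139
PPI_blend = 0.38 * 6.325953 + 0.62 * 6.504139 = 6.436428
PP_blend = 6.436428^3 - 273.15 = 266.6458 - 273.15 = -6.5

-6.5 degC


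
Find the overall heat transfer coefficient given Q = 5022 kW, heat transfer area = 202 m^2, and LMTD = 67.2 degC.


From Q = U*A*LMTD, U = Q / (A * LMTD)
U = 5022 / (202 * 67.2) = 5022 / 13574.4 = 0.3700

0.3700 kW/(m^2*K)


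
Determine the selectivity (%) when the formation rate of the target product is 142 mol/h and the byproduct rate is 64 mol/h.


Selectivity = desired / (desired + undesired) * 100
Total products = 142 + 64 = 206 mol/h
S = 142 / 206 * 100
= 0.6893 * 100
= 68.93 %

68.93 %


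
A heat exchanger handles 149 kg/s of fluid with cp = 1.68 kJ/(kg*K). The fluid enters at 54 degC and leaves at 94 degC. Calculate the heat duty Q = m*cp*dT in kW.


Q = m_dot * cp * delta_T
delta_T = 94 - 54 = 40 K
Q = 149 * 1.68 * 40
= 250.32 * 40
= 10012.8 kW

10012.8 kW


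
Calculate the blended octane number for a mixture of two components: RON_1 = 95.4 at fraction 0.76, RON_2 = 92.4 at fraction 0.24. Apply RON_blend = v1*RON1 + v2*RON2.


Linear blending: RON_blend = sum(vi * RONi)
Contribution 1: 0.76 * 95.4 = 72.504
Contribution 2: 0.24 * 92.4 = 22.176
RON_blend = 72.504 + 22.176 = 94.68

94.68


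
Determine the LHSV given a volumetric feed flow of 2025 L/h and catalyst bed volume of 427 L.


LHSV = volumetric feed rate / catalyst volume
= 2025 L/h / 427 L
= 4.742 h^-1

4.742 h^-1


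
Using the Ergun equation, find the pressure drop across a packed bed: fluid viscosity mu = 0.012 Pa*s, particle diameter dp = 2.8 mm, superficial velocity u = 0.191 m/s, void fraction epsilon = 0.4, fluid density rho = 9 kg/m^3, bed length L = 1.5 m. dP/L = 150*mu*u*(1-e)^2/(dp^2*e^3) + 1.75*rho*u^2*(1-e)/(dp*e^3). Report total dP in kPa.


dp = 2.8 mm = 0.0028 m
Viscous term = 150*0.012*0.191*(1-0.4)^2 / (0.0028^2*0.4^3) = 246668
Inertial term = 1.75*9*0.191^2*(1-0.4) / (0.0028*0.4^3) = 1923.8
dP/L = 246668 + 1923.8 = 248592 Pa/m
dP = 248592 * 1.5 / 1000 = 372.9 kPa

372.9 kPa


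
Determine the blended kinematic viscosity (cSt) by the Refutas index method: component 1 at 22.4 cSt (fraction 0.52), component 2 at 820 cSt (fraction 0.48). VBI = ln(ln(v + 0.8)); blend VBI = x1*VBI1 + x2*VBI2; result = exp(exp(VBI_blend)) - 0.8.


Refutas method: VBN_i = 14.534*ln(ln(visc_i + 0.8)) + 10.975, blended linearly by mass fraction; since VBN is linear in VBI_i = ln(ln(visc_i + 0.8)) and the fractions sum to 1, blend VBI directly: visc = exp(exp(VBI_blend)) - 0.8
VBI_1 = ln(ln(22.4 + 0.8)) = 1.14554
VBI_2 = ln(ln(820 + 0.8)) = 1.90364
VBI_blend = 0.52 * 1.14554 + 0.48 * 1.90364 = 1.50943
visc_blend = exp(exp(1.50943)) - 0.8 = 91.42

91.42 cSt


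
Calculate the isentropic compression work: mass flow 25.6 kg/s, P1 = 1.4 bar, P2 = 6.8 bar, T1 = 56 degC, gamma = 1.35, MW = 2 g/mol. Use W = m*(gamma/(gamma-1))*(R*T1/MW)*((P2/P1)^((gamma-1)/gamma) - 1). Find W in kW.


Isentropic work: W = m*(gamma/(gamma-1))*(R*T1/MW)*((P2/P1)^((gamma-1)/gamma) - 1)
T1 = 56 + 273.15 = 329.15 K
Pressure ratio = 6.8 / 1.4 = 4.85714
Exponent = (1.35 - 1)/1.35 = 0.259259
(P2/P1)^exp - 1 = 4.85714^0.259259 - 1 = 0.506435
W = 25.6 * 1.35 / 0.35 * 8.314 * 329.15 / 2 * 0.506435 = 68420

68420 kW


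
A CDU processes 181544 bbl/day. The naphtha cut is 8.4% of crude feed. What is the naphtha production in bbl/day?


Crude throughput = 181544 bbl/day
Fraction yield = 8.4%
yield = throughput * fraction / 100
yield = 181544 * 8.4 / 100 = 15249.696

15249.696 bbl/day


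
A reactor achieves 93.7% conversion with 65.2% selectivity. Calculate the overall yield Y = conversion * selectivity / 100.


Overall yield = conversion (%) * selectivity (%) / 100
Conversion = 93.7%, Selectivity = 65.2%
Y = 93.7 * 65.2 / 100
= 61.0924 %

61.0924 %


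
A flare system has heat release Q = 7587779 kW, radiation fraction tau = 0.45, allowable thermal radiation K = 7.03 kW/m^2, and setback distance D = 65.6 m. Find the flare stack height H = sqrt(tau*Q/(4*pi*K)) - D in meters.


tau*Q/(4*pi*K) = 0.45 * 7587779 / (4 * pi * 7.03) = 38651.1
sqrt(38651.1) = 196.599
H = 196.599 - 65.6 = 131.0

131.0 m


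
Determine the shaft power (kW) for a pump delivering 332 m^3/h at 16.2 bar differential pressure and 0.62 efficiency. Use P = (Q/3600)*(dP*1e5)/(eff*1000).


Q = 332 / 3600 = 0.0922222 m^3/s
P = 0.0922222 * (16.2 * 1e5) / 0.62 / 1000 = 241.0

241.0 kW


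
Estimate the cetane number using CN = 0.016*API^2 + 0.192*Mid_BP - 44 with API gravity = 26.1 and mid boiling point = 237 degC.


CN = 0.016 * 26.1^2 + 0.192 * 237 - 44
CN = 10.89936 + 45.504 - 44 = 12.40336

12.40336


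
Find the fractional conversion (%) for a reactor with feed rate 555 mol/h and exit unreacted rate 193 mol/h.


X = (F_in - F_out) / F_in * 100
Moles reacted = 555 - 193 = 362
X = 362 / 555 * 100
= 0.6523 * 100
= 65.23 %

65.23 %


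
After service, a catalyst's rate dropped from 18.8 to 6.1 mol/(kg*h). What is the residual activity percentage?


Activity (%) = (rate_used / rate_fresh) * 100
rate_used = 6.1, rate_fresh = 18.8
= (6.1 / 18.8) * 100
= 0.3245 * 100 = 32.45

32.45 %


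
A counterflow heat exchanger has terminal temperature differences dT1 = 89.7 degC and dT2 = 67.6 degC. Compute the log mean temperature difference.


LMTD = (dT1 - dT2) / ln(dT1/dT2)
= (89.7 - 67.6) / ln(89.7 / 67.6) = 22.1 / 0.282863 = 78.13

78.13 degC


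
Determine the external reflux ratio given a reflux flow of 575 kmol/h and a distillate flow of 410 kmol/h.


Reflux ratio definition: R = L / D (liquid returned / distillate withdrawn)
L = 575 kmol/h, D = 410 kmol/h
R = 575 / 410 = 1.402

1.402


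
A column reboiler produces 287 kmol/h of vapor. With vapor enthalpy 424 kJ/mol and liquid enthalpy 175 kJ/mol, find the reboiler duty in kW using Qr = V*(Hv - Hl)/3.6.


Qr = 287 * (424 - 175) / 3.6 = 287 * 249 / 3.6 = 19850

19850 kW


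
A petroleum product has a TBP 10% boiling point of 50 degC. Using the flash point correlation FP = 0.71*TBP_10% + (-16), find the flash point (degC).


FP = 0.71 * 50 + (-16) = 19.5

19.5 degC


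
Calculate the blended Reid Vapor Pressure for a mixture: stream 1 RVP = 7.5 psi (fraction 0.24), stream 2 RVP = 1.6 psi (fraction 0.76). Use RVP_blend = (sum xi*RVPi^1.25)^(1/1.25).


Chevron index: RVP_blend = (sum xi*RVPi^1.25)^(1/1.25)
RVP^1.25 terms: 0.24 * 7.5^1.25 + 0.76 * 1.6^1.25 = 4.34639
RVP_blend = 4.34639^(1/1.25) = 3.240

3.240 psi


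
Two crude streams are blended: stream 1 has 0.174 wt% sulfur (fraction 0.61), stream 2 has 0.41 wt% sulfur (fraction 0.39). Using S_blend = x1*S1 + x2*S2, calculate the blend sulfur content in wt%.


Linear sulfur blending: S_blend = x1*S1 + x2*S2
Contribution 1: 0.61 * 0.174 = 0.10614 wt%
Contribution 2: 0.39 * 0.41 = 0.1599 wt%
S_blend = 0.10614 + 0.1599 = 0.26604

0.26604 wt%


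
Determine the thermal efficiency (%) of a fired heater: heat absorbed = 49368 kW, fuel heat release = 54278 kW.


Furnace efficiency = Q_absorbed / Q_fuel * 100
= 49368 / 54278 * 100 = 90.95

90.95 %


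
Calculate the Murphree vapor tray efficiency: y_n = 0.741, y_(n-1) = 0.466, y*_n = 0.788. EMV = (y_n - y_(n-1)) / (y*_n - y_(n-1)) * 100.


Murphree vapor efficiency: EMV = (y_n - y_(n-1)) / (y*_n - y_(n-1)) * 100
EMV = (0.741 - 0.466) / (0.788 - 0.466) * 100 = 0.275 / 0.322 * 100 = 85.40

85.40 %


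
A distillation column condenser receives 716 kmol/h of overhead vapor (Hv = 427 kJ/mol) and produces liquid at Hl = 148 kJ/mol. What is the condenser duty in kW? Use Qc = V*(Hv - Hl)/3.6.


Qc = 716 * (427 - 148) / 3.6 = 716 * 279 / 3.6 = 55490

55490 kW


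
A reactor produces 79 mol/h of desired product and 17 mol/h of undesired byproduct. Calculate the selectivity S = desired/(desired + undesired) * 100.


Selectivity = desired / (desired + undesired) * 100
Total products = 79 + 17 = 96 mol/h
S = 79 / 96 * 100
= 0.8229 * 100
= 82.29 %

82.29 %


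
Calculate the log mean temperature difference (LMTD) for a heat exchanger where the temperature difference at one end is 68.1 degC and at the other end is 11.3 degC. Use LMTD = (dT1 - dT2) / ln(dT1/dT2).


LMTD = (dT1 - dT2) / ln(dT1/dT2)
= (68.1 - 11.3) / ln(68.1 / 11.3) = 56.8 / 1.79617 = 31.62

31.62 degC


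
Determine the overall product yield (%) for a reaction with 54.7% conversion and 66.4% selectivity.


Overall yield = conversion (%) * selectivity (%) / 100
Conversion = 54.7%, Selectivity = 66.4%
Y = 54.7 * 66.4 / 100
= 36.3208 %

36.3208 %


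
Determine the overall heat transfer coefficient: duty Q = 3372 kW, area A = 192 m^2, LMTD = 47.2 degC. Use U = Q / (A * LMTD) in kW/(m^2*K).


From Q = U*A*LMTD, U = Q / (A * LMTD)
U = 3372 / (192 * 47.2) = 3372 / 9062.4 = 0.3721

0.3721 kW/(m^2*K)


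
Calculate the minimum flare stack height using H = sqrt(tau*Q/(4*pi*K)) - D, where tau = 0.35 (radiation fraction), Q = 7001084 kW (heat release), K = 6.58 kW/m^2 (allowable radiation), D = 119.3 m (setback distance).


tau*Q/(4*pi*K) = 0.35 * 7001084 / (4 * pi * 6.58) = 29634.5
sqrt(29634.5) = 172.147
H = 172.147 - 119.3 = 52.85

52.85 m


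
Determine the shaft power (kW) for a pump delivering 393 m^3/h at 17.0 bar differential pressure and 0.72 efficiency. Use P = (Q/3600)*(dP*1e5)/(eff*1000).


Q = 393 / 3600 = 0.109167 m^3/s
P = 0.109167 * (17.0 * 1e5) / 0.72 / 1000 = 257.8

257.8 kW


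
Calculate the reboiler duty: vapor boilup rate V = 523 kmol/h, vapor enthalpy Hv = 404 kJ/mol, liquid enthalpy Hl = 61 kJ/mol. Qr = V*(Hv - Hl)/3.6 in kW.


Qr = 523 * (404 - 61) / 3.6 = 523 * 343 / 3.6 = 49830

49830 kW


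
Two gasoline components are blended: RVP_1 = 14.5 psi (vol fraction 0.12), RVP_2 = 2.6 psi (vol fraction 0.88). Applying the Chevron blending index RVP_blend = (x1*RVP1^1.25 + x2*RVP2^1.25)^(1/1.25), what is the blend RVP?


Chevron index: RVP_blend = (sum xi*RVPi^1.25)^(1/1.25)
RVP^1.25 terms: 0.12 * 14.5^1.25 + 0.88 * 2.6^1.25 = 6.30076
RVP_blend = 6.30076^(1/1.25) = 4.360

4.360 psi


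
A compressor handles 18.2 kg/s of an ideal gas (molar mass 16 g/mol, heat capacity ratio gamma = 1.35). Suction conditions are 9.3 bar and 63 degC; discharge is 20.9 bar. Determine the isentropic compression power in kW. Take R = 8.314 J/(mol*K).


Isentropic work: W = m*(gamma/(gamma-1))*(R*T1/MW)*((P2/P1)^((gamma-1)/gamma) - 1)
T1 = 63 + 273.15 = 336.15 K
Pressure ratio = 20.9 / 9.3 = 2.24731
Exponent = (1.35 - 1)/1.35 = 0.259259
(P2/P1)^exp - 1 = 2.24731^0.259259 - 1 = 0.233593
W = 18.2 * 1.35 / 0.35 * 8.314 * 336.15 / 16 * 0.233593 = 2864

2864 kW


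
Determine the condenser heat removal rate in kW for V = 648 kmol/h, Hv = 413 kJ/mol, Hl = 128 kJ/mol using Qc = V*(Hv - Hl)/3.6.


Qc = 648 * (413 - 128) / 3.6 = 648 * 285 / 3.6 = 51300

51300 kW


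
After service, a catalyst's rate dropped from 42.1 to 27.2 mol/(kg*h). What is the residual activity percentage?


Activity (%) = (rate_used / rate_fresh) * 100
rate_used = 27.2, rate_fresh = 42.1
= (27.2 / 42.1) * 100
= 0.6461 * 100 = 64.61

64.61 %


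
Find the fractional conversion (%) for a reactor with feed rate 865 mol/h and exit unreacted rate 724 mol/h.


X = (F_in - F_out) / F_in * 100
Moles reacted = 865 - 724 = 141
X = 141 / 865 * 100
= 0.1630 * 100
= 16.30 %

16.30 %


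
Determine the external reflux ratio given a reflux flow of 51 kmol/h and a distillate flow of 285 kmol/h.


Reflux ratio definition: R = L / D (liquid returned / distillate withdrawn)
L = 51 kmol/h, D = 285 kmol/h
R = 51 / 285 = 0.1789

0.1789


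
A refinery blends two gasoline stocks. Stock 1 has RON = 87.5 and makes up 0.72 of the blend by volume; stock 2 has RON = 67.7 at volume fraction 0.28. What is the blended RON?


Linear blending: RON_blend = sum(vi * RONi)
Contribution 1: 0.72 * 87.5 = 63
Contribution 2: 0.28 * 67.7 = 18.956
RON_blend = 63 + 18.956 = 81.956

81.956


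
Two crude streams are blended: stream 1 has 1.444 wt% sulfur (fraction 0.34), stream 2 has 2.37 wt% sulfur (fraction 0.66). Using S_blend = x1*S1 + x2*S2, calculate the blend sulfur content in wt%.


Linear sulfur blending: S_blend = x1*S1 + x2*S2
Contribution 1: 0.34 * 1.444 = 0.49096 wt%
Contribution 2: 0.66 * 2.37 = 1.5642 wt%
S_blend = 0.49096 + 1.5642 = 2.05516

2.05516 wt%


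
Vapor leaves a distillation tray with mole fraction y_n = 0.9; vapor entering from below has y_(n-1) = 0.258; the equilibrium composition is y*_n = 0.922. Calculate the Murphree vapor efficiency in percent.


Murphree vapor efficiency: EMV = (y_n - y_(n-1)) / (y*_n - y_(n-1)) * 100
EMV = (0.9 - 0.258) / (0.922 - 0.258) * 100 = 0.642 / 0.664 * 100 = 96.69

96.69 %


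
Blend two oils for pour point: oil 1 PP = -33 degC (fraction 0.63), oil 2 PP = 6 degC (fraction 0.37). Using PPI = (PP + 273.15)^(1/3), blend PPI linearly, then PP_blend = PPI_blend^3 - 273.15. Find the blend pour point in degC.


PPI_1 = (-33 + 273.15)^(1/3) = 6.215759
PPI_2 = (6 + 273.15)^(1/3) = 6.535506
PPI_blend = 0.63 * 6.215759 + 0.37 * 6.535506 = 6.334065
PP_blend = 6.334065^3 - 273.15 = 254.1251 - 273.15 = -19.02

-19.02 degC


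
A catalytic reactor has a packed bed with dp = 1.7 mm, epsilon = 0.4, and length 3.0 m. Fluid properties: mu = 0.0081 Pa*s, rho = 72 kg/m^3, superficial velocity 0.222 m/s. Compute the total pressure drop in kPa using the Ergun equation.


dp = 1.7 mm = 0.0017 m
Viscous term = 150*0.0081*0.222*(1-0.4)^2 / (0.0017^2*0.4^3) = 524994
Inertial term = 1.75*72*0.222^2*(1-0.4) / (0.0017*0.4^3) = 34245.1
dP/L = 524994 + 34245.1 = 559239 Pa/m
dP = 559239 * 3.0 / 1000 = 1678 kPa

1678 kPa


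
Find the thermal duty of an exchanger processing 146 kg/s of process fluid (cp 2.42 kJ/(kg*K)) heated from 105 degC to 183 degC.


Q = m_dot * cp * delta_T
delta_T = 183 - 105 = 78 K
Q = 146 * 2.42 * 78
= 353.32 * 78
= 27558.96 kW

27558.96 kW


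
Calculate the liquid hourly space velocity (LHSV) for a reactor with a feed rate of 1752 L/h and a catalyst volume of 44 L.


LHSV = volumetric feed rate / catalyst volume
= 1752 L/h / 44 L
= 39.82 h^-1

39.82 h^-1


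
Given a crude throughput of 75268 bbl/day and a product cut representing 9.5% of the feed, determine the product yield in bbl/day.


Crude throughput = 75268 bbl/day
Fraction yield = 9.5%
yield = throughput * fraction / 100
yield = 75268 * 9.5 / 100 = 7150.46

7150.46 bbl/day


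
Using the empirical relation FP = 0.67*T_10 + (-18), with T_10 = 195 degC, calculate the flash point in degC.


FP = 0.67 * 195 + (-18) = 112.65

112.65 degC


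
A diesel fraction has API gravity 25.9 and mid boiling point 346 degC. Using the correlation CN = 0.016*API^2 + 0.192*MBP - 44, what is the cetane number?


CN = 0.016 * 25.9^2 + 0.192 * 346 - 44
CN = 10.73296 + 66.432 - 44 = 33.16496

33.16496


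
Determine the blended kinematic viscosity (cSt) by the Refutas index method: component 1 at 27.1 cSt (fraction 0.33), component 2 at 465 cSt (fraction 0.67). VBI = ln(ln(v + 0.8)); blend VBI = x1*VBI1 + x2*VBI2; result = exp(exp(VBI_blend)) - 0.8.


Refutas method: VBN_i = 14.534*ln(ln(visc_i + 0.8)) + 10.975, blended linearly by mass fraction; since VBN is linear in VBI_i = ln(ln(visc_i + 0.8)) and the fractions sum to 1, blend VBI directly: visc = exp(exp(VBI_blend)) - 0.8
VBI_1 = ln(ln(27.1 + 0.8)) = 1.20256
VBI_2 = ln(ln(465 + 0.8)) = 1.81544
VBI_blend = 0.33 * 1.20256 + 0.67 * 1.81544 = 1.61319
visc_blend = exp(exp(1.61319)) - 0.8 = 150.4

150.4 cSt


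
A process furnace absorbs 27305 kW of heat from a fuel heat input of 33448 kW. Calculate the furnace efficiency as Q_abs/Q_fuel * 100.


Furnace efficiency = Q_absorbed / Q_fuel * 100
= 27305 / 33448 * 100 = 81.63

81.63 %


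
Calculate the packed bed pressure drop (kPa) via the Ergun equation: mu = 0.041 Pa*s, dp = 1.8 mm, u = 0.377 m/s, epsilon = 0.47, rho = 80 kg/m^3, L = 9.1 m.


dp = 1.8 mm = 0.0018 m
Viscous term = 150*0.041*0.377*(1-0.47)^2 / (0.0018^2*0.47^3) = 1936110
Inertial term = 1.75*80*0.377^2*(1-0.47) / (0.0018*0.47^3) = 56431.4
dP/L = 1936110 + 56431.4 = 1992540 Pa/m
dP = 1992540 * 9.1 / 1000 = 18130 kPa

18130 kPa


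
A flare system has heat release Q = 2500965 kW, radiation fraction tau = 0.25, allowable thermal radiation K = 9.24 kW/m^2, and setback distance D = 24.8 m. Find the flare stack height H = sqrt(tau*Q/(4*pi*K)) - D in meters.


tau*Q/(4*pi*K) = 0.25 * 2500965 / (4 * pi * 9.24) = 5384.75
sqrt(5384.75) = 73.3809
H = 73.3809 - 24.8 = 48.58

48.58 m


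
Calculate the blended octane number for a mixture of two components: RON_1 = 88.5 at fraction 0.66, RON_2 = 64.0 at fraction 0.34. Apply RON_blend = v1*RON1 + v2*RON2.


Linear blending: RON_blend = sum(vi * RONi)
Contribution 1: 0.66 * 88.5 = 58.41
Contribution 2: 0.34 * 64.0 = 21.76
RON_blend = 58.41 + 21.76 = 80.17

80.17


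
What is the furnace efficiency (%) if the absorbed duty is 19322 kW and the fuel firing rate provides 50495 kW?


Furnace efficiency = Q_absorbed / Q_fuel * 100
= 19322 / 50495 * 100 = 38.27

38.27 %


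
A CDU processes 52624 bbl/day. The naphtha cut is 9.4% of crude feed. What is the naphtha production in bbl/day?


Crude throughput = 52624 bbl/day
Fraction yield = 9.4%
yield = throughput * fraction / 100
yield = 52624 * 9.4 / 100 = 4946.656

4946.656 bbl/day


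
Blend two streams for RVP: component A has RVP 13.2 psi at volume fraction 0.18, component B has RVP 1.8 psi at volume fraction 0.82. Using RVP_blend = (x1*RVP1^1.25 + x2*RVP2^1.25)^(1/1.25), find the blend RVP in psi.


Chevron index: RVP_blend = (sum xi*RVPi^1.25)^(1/1.25)
RVP^1.25 terms: 0.18 * 13.2^1.25 + 0.82 * 1.8^1.25 = 6.23851
RVP_blend = 6.23851^(1/1.25) = 4.326

4.326 psi


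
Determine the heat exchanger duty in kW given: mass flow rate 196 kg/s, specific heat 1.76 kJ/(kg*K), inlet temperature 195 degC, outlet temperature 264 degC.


Q = m_dot * cp * delta_T
delta_T = 264 - 195 = 69 K
Q = 196 * 1.76 * 69
= 344.96 * 69
= 23802.24 kW

23802.24 kW


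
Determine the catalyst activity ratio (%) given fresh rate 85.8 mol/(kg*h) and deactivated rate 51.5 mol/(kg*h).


Activity (%) = (rate_used / rate_fresh) * 100
rate_used = 51.5, rate_fresh = 85.8
= (51.5 / 85.8) * 100
= 0.6002 * 100 = 60.02

60.02 %


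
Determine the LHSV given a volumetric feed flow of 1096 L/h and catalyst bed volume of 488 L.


LHSV = volumetric feed rate / catalyst volume
= 1096 L/h / 488 L
= 2.246 h^-1

2.246 h^-1


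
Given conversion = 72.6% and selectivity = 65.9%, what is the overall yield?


Overall yield = conversion (%) * selectivity (%) / 100
Conversion = 72.6%, Selectivity = 65.9%
Y = 72.6 * 65.9 / 100
= 47.8434 %

47.8434 %


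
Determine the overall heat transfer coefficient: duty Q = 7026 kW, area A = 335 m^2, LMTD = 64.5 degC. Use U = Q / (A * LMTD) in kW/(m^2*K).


From Q = U*A*LMTD, U = Q / (A * LMTD)
U = 7026 / (335 * 64.5) = 7026 / 21607.5 = 0.3252

0.3252 kW/(m^2*K)


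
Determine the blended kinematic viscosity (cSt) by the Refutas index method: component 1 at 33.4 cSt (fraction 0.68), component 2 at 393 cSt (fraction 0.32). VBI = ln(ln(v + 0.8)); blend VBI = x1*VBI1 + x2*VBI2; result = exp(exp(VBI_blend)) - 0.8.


Refutas method: VBN_i = 14.534*ln(ln(visc_i + 0.8)) + 10.975, blended linearly by mass fraction; since VBN is linear in VBI_i = ln(ln(visc_i + 0.8)) and the fractions sum to 1, blend VBI directly: visc = exp(exp(VBI_blend)) - 0.8
VBI_1 = ln(ln(33.4 + 0.8)) = 1.26193
VBI_2 = ln(ln(393 + 0.8)) = 1.78773
VBI_blend = 0.68 * 1.26193 + 0.32 * 1.78773 = 1.43019
visc_blend = exp(exp(1.43019)) - 0.8 = 64.53

64.53 cSt


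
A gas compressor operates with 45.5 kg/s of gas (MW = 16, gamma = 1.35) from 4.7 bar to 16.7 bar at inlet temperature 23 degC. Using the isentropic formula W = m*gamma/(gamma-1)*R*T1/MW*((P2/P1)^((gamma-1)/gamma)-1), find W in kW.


Isentropic work: W = m*(gamma/(gamma-1))*(R*T1/MW)*((P2/P1)^((gamma-1)/gamma) - 1)
T1 = 23 + 273.15 = 296.15 K
Pressure ratio = 16.7 / 4.7 = 3.55319
Exponent = (1.35 - 1)/1.35 = 0.259259
(P2/P1)^exp - 1 = 3.55319^0.259259 - 1 = 0.389162
W = 45.5 * 1.35 / 0.35 * 8.314 * 296.15 / 16 * 0.389162 = 10510

10510 kW


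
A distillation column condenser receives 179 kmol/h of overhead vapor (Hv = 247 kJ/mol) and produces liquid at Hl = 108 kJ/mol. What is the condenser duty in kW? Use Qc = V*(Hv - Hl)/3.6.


Qc = 179 * (247 - 108) / 3.6 = 179 * 139 / 3.6 = 6911

6911 kW


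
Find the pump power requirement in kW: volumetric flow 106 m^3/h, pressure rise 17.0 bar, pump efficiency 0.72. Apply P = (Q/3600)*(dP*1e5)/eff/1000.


Q = 106 / 3600 = 0.0294444 m^3/s
P = 0.0294444 * (17.0 * 1e5) / 0.72 / 1000 = 69.52

69.52 kW


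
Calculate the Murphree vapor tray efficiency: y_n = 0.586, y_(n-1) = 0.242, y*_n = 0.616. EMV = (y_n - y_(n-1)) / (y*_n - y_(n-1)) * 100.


Murphree vapor efficiency: EMV = (y_n - y_(n-1)) / (y*_n - y_(n-1)) * 100
EMV = (0.586 - 0.242) / (0.616 - 0.242) * 100 = 0.344 / 0.374 * 100 = 91.98

91.98 %


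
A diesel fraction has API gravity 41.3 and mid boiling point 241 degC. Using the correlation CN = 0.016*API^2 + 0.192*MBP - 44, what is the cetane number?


CN = 0.016 * 41.3^2 + 0.192 * 241 - 44
CN = 27.29104 + 46.272 - 44 = 29.56304

29.56304


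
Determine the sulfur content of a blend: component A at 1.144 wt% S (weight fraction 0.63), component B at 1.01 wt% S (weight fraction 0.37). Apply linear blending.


Linear sulfur blending: S_blend = x1*S1 + x2*S2
Contribution 1: 0.63 * 1.144 = 0.72072 wt%
Contribution 2: 0.37 * 1.01 = 0.3737 wt%
S_blend = 0.72072 + 0.3737 = 1.09442

1.09442 wt%


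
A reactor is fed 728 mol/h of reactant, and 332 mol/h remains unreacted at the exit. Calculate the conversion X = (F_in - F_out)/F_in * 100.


X = (F_in - F_out) / F_in * 100
Moles reacted = 728 - 332 = 396
X = 396 / 728 * 100
= 0.5440 * 100
= 54.40 %

54.40 %


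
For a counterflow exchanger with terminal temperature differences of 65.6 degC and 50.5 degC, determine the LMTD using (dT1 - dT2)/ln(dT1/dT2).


LMTD = (dT1 - dT2) / ln(dT1/dT2)
= (65.6 - 50.5) / ln(65.6 / 50.5) = 15.1 / 0.261602 = 57.72

57.72 degC


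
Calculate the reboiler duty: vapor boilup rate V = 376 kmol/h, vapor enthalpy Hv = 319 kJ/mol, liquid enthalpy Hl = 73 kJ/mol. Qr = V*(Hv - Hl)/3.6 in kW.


Qr = 376 * (319 - 73) / 3.6 = 376 * 246 / 3.6 = 25690

25690 kW


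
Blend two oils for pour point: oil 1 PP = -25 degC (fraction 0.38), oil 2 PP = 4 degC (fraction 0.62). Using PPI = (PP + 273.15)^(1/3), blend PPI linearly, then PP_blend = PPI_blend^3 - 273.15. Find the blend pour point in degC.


PPI_1 = (-25 + 273.15)^(1/3) = 6.284028
PPI_2 = (4 + 273.15)^(1/3) = 6.51986
PPI_blend = 0.38 * 6.284028 + 0.62 * 6.51986 = 6.430244
PP_blend = 6.430244^3 - 273.15 = 265.878 - 273.15 = -7.27

-7.27 degC


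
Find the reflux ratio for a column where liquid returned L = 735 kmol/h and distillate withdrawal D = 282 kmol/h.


Reflux ratio definition: R = L / D (liquid returned / distillate withdrawn)
L = 735 kmol/h, D = 282 kmol/h
R = 735 / 282 = 2.606

2.606


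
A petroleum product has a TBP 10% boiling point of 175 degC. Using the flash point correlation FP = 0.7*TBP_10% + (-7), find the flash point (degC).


FP = 0.7 * 175 + (-7) = 115.5

115.5 degC


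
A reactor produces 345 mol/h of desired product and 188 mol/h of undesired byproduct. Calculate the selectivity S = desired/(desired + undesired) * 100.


Selectivity = desired / (desired + undesired) * 100
Total products = 345 + 188 = 533 mol/h
S = 345 / 533 * 100
= 0.6473 * 100
= 64.73 %

64.73 %


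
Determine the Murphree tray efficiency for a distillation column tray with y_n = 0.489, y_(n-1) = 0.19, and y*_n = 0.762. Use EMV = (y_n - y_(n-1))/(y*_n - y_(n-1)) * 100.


Murphree vapor efficiency: EMV = (y_n - y_(n-1)) / (y*_n - y_(n-1)) * 100
EMV = (0.489 - 0.19) / (0.762 - 0.19) * 100 = 0.299 / 0.572 * 100 = 52.27

52.27 %


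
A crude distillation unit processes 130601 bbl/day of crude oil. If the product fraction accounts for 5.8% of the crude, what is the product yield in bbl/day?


Crude throughput = 130601 bbl/day
Fraction yield = 5.8%
yield = throughput * fraction / 100
yield = 130601 * 5.8 / 100 = 7574.858

7574.858 bbl/day


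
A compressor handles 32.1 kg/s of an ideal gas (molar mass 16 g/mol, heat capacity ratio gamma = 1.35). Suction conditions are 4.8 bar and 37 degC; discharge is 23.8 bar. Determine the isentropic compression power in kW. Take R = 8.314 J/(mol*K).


Isentropic work: W = m*(gamma/(gamma-1))*(R*T1/MW)*((P2/P1)^((gamma-1)/gamma) - 1)
T1 = 37 + 273.15 = 310.15 K
Pressure ratio = 23.8 / 4.8 = 4.95833
Exponent = (1.35 - 1)/1.35 = 0.259259
(P2/P1)^exp - 1 = 4.95833^0.259259 - 1 = 0.514509
W = 32.1 * 1.35 / 0.35 * 8.314 * 310.15 / 16 * 0.514509 = 10270

10270 kW


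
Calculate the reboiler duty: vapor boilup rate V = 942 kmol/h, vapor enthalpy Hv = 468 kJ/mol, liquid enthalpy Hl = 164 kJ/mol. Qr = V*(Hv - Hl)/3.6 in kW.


Qr = 942 * (468 - 164) / 3.6 = 942 * 304 / 3.6 = 79550

79550 kW


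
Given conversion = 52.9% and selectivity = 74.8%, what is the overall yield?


Overall yield = conversion (%) * selectivity (%) / 100
Conversion = 52.9%, Selectivity = 74.8%
Y = 52.9 * 74.8 / 100
= 39.5692 %

39.5692 %


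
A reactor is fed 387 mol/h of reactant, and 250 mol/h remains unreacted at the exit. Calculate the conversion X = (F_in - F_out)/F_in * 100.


X = (F_in - F_out) / F_in * 100
Moles reacted = 387 - 250 = 137
X = 137 / 387 * 100
= 0.3540 * 100
= 35.40 %

35.40 %


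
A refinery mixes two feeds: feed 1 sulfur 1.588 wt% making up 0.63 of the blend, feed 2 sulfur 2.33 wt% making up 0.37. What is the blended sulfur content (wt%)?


Linear sulfur blending: S_blend = x1*S1 + x2*S2
Contribution 1: 0.63 * 1.588 = 1.00044 wt%
Contribution 2: 0.37 * 2.33 = 0.8621 wt%
S_blend = 1.00044 + 0.8621 = 1.86254

1.86254 wt%


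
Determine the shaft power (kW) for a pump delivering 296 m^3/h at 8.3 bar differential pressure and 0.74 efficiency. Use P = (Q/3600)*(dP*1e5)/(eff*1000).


Q = 296 / 3600 = 0.0822222 m^3/s
P = 0.0822222 * (8.3 * 1e5) / 0.74 / 1000 = 92.22

92.22 kW


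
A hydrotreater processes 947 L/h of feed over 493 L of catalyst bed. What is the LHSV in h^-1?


LHSV = volumetric feed rate / catalyst volume
= 947 L/h / 493 L
= 1.921 h^-1

1.921 h^-1


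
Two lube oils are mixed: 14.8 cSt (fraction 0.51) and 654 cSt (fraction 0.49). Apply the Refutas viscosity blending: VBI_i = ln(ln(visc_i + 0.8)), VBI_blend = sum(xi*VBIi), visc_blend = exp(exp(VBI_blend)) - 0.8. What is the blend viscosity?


Refutas method: VBN_i = 14.534*ln(ln(visc_i + 0.8)) + 10.975, blended linearly by mass fraction; since VBN is linear in VBI_i = ln(ln(visc_i + 0.8)) and the fractions sum to 1, blend VBI directly: visc = exp(exp(VBI_blend)) - 0.8
VBI_1 = ln(ln(14.8 + 0.8)) = 1.01061
VBI_2 = ln(ln(654 + 0.8)) = 1.86939
VBI_blend = 0.51 * 1.01061 + 0.49 * 1.86939 = 1.43141
visc_blend = exp(exp(1.43141)) - 0.8 = 64.87

64.87 cSt


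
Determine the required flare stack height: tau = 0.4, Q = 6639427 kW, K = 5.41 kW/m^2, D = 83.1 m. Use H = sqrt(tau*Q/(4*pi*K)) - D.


tau*Q/(4*pi*K) = 0.4 * 6639427 / (4 * pi * 5.41) = 39064.6
sqrt(39064.6) = 197.648
H = 197.648 - 83.1 = 114.5

114.5 m


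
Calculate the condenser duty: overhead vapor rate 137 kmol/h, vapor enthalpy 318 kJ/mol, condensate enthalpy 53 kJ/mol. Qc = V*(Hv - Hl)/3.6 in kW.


Qc = 137 * (318 - 53) / 3.6 = 137 * 265 / 3.6 = 10080

10080 kW


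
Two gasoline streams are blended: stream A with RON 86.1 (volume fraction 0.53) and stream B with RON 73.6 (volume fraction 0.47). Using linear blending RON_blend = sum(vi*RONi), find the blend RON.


Linear blending: RON_blend = sum(vi * RONi)
Contribution 1: 0.53 * 86.1 = 45.633
Contribution 2: 0.47 * 73.6 = 34.592
RON_blend = 45.633 + 34.592 = 80.225

80.225


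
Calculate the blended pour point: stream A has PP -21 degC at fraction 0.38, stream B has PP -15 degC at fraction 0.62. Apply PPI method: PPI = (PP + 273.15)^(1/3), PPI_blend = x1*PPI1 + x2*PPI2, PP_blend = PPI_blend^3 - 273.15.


PPI_1 = (-21 + 273.15)^(1/3) = 6.317613
PPI_2 = (-15 + 273.15)^(1/3) = 6.36733
PPI_blend = 0.38 * 6.317613 + 0.62 * 6.36733 = 6.348438
PP_blend = 6.348438^3 - 273.15 = 255.859 - 273.15 = -17.29

-17.29 degC


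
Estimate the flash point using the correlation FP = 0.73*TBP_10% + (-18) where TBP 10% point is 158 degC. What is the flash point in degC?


FP = 0.73 * 158 + (-18) = 97.34

97.34 degC


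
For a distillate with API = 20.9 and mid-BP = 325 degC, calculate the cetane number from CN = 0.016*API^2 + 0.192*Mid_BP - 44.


CN = 0.016 * 20.9^2 + 0.192 * 325 - 44
CN = 6.98896 + 62.4 - 44 = 25.38896

25.38896


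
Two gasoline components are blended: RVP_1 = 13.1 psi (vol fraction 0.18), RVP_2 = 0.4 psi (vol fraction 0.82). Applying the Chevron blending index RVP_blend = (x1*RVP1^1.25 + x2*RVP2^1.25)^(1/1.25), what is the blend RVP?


Chevron index: RVP_blend = (sum xi*RVPi^1.25)^(1/1.25)
RVP^1.25 terms: 0.18 * 13.1^1.25 + 0.82 * 0.4^1.25 = 4.74687
RVP_blend = 4.74687^(1/1.25) = 3.476

3.476 psi


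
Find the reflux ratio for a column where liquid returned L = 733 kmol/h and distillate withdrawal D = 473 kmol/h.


Reflux ratio definition: R = L / D (liquid returned / distillate withdrawn)
L = 733 kmol/h, D = 473 kmol/h
R = 733 / 473 = 1.550

1.550


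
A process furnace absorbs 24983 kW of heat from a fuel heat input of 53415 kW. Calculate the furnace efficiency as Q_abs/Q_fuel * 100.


Furnace efficiency = Q_absorbed / Q_fuel * 100
= 24983 / 53415 * 100 = 46.77

46.77 %


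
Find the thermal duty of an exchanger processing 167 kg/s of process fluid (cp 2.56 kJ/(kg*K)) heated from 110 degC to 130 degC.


Q = m_dot * cp * delta_T
delta_T = 130 - 110 = 20 K
Q = 167 * 2.56 * 20
= 427.52 * 20
= 8550.4 kW

8550.4 kW


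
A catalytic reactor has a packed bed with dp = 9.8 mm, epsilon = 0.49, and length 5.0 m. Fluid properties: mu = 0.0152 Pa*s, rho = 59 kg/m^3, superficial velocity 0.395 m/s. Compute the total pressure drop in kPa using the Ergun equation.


dp = 9.8 mm = 0.0098 m
Viscous term = 150*0.0152*0.395*(1-0.49)^2 / (0.0098^2*0.49^3) = 20731.6
Inertial term = 1.75*59*0.395^2*(1-0.49) / (0.0098*0.49^3) = 7125.91
dP/L = 20731.6 + 7125.91 = 27857.5 Pa/m
dP = 27857.5 * 5.0 / 1000 = 139.3 kPa

139.3 kPa


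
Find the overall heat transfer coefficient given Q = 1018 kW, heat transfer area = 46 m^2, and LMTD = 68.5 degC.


From Q = U*A*LMTD, U = Q / (A * LMTD)
U = 1018 / (46 * 68.5) = 1018 / 3151 = 0.3231

0.3231 kW/(m^2*K)


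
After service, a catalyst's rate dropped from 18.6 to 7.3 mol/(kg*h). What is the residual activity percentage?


Activity (%) = (rate_used / rate_fresh) * 100
rate_used = 7.3, rate_fresh = 18.6
= (7.3 / 18.6) * 100
= 0.3925 * 100 = 39.25

39.25 %


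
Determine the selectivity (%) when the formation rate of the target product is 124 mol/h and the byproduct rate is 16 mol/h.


Selectivity = desired / (desired + undesired) * 100
Total products = 124 + 16 = 140 mol/h
S = 124 / 140 * 100
= 0.8857 * 100
= 88.57 %

88.57 %


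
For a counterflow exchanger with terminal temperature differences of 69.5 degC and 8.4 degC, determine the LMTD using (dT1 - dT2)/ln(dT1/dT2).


LMTD = (dT1 - dT2) / ln(dT1/dT2)
= (69.5 - 8.4) / ln(69.5 / 8.4) = 61.1 / 2.1131 = 28.91

28.91 degC


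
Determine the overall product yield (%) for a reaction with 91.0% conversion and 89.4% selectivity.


Overall yield = conversion (%) * selectivity (%) / 100
Conversion = 91.0%, Selectivity = 89.4%
Y = 91.0 * 89.4 / 100
= 81.354 %

81.354 %


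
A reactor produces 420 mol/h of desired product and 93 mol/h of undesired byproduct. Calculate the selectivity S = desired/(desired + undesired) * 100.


Selectivity = desired / (desired + undesired) * 100
Total products = 420 + 93 = 513 mol/h
S = 420 / 513 * 100
= 0.8187 * 100
= 81.87 %

81.87 %


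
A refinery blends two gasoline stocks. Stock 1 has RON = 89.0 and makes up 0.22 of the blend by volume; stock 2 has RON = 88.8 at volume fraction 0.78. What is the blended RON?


Linear blending: RON_blend = sum(vi * RONi)
Contribution 1: 0.22 * 89.0 = 19.58
Contribution 2: 0.78 * 88.8 = 69.264
RON_blend = 19.58 + 69.264 = 88.844

88.844


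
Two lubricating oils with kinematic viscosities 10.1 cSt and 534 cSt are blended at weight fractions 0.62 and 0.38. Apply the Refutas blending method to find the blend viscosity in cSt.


Refutas method: VBN_i = 14.534*ln(ln(visc_i + 0.8)) + 10.975, blended linearly by mass fraction; since VBN is linear in VBI_i = ln(ln(visc_i + 0.8)) and the fractions sum to 1, blend VBI directly: visc = exp(exp(VBI_blend)) - 0.8
VBI_1 = ln(ln(10.1 + 0.8)) = 0.870776
VBI_2 = ln(ln(534 + 0.8)) = 1.83767
VBI_blend = 0.62 * 0.870776 + 0.38 * 1.83767 = 1.2382
visc_blend = exp(exp(1.2382)) - 0.8 = 30.68

30.68 cSt


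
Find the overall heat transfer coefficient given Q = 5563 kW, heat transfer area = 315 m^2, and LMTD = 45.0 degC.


From Q = U*A*LMTD, U = Q / (A * LMTD)
U = 5563 / (315 * 45.0) = 5563 / 14175 = 0.3925

0.3925 kW/(m^2*K)


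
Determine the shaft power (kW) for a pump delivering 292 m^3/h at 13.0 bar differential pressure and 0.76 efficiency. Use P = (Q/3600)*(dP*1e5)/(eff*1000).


Q = 292 / 3600 = 0.0811111 m^3/s
P = 0.0811111 * (13.0 * 1e5) / 0.76 / 1000 = 138.7

138.7 kW


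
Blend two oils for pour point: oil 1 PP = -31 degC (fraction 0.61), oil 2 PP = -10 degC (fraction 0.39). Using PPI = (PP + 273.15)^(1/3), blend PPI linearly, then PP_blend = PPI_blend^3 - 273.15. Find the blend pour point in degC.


PPI_1 = (-31 + 273.15)^(1/3) = 6.232967
PPI_2 = (-10 + 273.15)^(1/3) = 6.408176
PPI_blend = 0.61 * 6.232967 + 0.39 * 6.408176 = 6.301299
PP_blend = 6.301299^3 - 273.15 = 250.2017 - 273.15 = -22.95

-22.95 degC


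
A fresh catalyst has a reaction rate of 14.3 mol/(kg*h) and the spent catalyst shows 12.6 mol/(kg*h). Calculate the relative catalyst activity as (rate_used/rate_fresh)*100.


Activity (%) = (rate_used / rate_fresh) * 100
rate_used = 12.6, rate_fresh = 14.3
= (12.6 / 14.3) * 100
= 0.8811 * 100 = 88.11

88.11 %


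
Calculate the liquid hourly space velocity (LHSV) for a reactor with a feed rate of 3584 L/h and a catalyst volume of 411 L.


LHSV = volumetric feed rate / catalyst volume
= 3584 L/h / 411 L
= 8.720 h^-1

8.720 h^-1


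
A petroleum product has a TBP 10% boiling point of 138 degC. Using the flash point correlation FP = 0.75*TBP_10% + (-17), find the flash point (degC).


FP = 0.75 * 138 + (-17) = 86.5

86.5 degC


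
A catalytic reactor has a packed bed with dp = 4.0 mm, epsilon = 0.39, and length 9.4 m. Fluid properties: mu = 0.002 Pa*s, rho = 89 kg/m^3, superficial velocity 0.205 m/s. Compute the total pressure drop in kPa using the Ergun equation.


dp = 4.0 mm = 0.004 m
Viscous term = 150*0.002*0.205*(1-0.39)^2 / (0.004^2*0.39^3) = 24111.3
Inertial term = 1.75*89*0.205^2*(1-0.39) / (0.004*0.39^3) = 16827.2
dP/L = 24111.3 + 16827.2 = 40938.5 Pa/m
dP = 40938.5 * 9.4 / 1000 = 384.8 kPa

384.8 kPa


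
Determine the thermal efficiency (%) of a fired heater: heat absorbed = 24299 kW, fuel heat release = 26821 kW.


Furnace efficiency = Q_absorbed / Q_fuel * 100
= 24299 / 26821 * 100 = 90.60

90.60 %


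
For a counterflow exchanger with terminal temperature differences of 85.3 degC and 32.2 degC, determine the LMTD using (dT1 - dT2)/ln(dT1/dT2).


LMTD = (dT1 - dT2) / ln(dT1/dT2)
= (85.3 - 32.2) / ln(85.3 / 32.2) = 53.1 / 0.974208 = 54.51

54.51 degC


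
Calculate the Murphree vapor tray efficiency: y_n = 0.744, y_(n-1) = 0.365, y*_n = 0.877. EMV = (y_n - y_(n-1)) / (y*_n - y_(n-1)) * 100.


Murphree vapor efficiency: EMV = (y_n - y_(n-1)) / (y*_n - y_(n-1)) * 100
EMV = (0.744 - 0.365) / (0.877 - 0.365) * 100 = 0.379 / 0.512 * 100 = 74.02

74.02 %


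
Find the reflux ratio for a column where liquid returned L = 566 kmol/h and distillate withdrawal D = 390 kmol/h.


Reflux ratio definition: R = L / D (liquid returned / distillate withdrawn)
L = 566 kmol/h, D = 390 kmol/h
R = 566 / 390 = 1.451

1.451


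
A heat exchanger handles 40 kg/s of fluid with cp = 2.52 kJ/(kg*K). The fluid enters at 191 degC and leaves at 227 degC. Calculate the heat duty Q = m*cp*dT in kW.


Q = m_dot * cp * delta_T
delta_T = 227 - 191 = 36 K
Q = 40 * 2.52 * 36
= 100.8 * 36
= 3628.8 kW

3628.8 kW


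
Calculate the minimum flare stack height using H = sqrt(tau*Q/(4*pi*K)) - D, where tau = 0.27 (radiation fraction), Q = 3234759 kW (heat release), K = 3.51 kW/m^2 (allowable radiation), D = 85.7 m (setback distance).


tau*Q/(4*pi*K) = 0.27 * 3234759 / (4 * pi * 3.51) = 19801.1
sqrt(19801.1) = 140.716
H = 140.716 - 85.7 = 55.02

55.02 m


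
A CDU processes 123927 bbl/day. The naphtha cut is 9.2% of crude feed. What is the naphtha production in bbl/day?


Crude throughput = 123927 bbl/day
Fraction yield = 9.2%
yield = throughput * fraction / 100
yield = 123927 * 9.2 / 100 = 11401.284

11401.284 bbl/day


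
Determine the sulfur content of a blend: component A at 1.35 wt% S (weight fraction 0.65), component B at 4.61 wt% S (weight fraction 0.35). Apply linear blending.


Linear sulfur blending: S_blend = x1*S1 + x2*S2
Contribution 1: 0.65 * 1.35 = 0.8775 wt%
Contribution 2: 0.35 * 4.61 = 1.6135 wt%
S_blend = 0.8775 + 1.6135 = 2.491

2.491 wt%


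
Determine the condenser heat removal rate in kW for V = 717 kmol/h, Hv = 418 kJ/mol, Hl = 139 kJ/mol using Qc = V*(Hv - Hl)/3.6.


Qc = 717 * (418 - 139) / 3.6 = 717 * 279 / 3.6 = 55570

55570 kW


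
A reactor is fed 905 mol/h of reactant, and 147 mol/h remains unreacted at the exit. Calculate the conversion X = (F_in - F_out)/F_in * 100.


X = (F_in - F_out) / F_in * 100
Moles reacted = 905 - 147 = 758
X = 758 / 905 * 100
= 0.8376 * 100
= 83.76 %

83.76 %


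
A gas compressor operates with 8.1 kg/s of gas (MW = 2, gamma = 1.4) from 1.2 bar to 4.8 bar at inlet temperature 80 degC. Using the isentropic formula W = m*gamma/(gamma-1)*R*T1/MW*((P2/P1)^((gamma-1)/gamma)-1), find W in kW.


Isentropic work: W = m*(gamma/(gamma-1))*(R*T1/MW)*((P2/P1)^((gamma-1)/gamma) - 1)
T1 = 80 + 273.15 = 353.15 K
Pressure ratio = 4.8 / 1.2 = 4
Exponent = (1.4 - 1)/1.4 = 0.285714
(P2/P1)^exp - 1 = 4^0.285714 - 1 = 0.485994
W = 8.1 * 1.4 / 0.4 * 8.314 * 353.15 / 2 * 0.485994 = 20230

20230 kW


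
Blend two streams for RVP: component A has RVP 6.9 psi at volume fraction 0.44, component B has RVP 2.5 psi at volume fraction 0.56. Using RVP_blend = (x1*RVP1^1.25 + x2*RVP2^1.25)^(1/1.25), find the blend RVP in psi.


Chevron index: RVP_blend = (sum xi*RVPi^1.25)^(1/1.25)
RVP^1.25 terms: 0.44 * 6.9^1.25 + 0.56 * 2.5^1.25 = 6.68096
RVP_blend = 6.68096^(1/1.25) = 4.570

4.570 psi


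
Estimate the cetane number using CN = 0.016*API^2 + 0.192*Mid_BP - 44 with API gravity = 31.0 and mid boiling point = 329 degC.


CN = 0.016 * 31.0^2 + 0.192 * 329 - 44
CN = 15.376 + 63.168 - 44 = 34.544

34.544


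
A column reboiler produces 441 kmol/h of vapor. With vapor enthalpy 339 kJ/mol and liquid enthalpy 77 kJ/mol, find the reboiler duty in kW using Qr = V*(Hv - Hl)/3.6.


Qr = 441 * (339 - 77) / 3.6 = 441 * 262 / 3.6 = 32100

32100 kW


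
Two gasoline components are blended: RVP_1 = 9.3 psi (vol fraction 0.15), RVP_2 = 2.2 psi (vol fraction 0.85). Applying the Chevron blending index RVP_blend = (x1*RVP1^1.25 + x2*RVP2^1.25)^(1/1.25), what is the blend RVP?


Chevron index: RVP_blend = (sum xi*RVPi^1.25)^(1/1.25)
RVP^1.25 terms: 0.15 * 9.3^1.25 + 0.85 * 2.2^1.25 = 4.71354
RVP_blend = 4.71354^(1/1.25) = 3.457

3.457 psi
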